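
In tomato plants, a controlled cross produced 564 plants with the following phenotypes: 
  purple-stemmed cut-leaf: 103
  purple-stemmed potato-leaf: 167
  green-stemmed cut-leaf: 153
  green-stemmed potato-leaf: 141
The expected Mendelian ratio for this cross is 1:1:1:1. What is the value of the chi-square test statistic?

Expected counts for N = 564 under a 1:1:1:1 ratio (total parts = 4):
  purple-stemmed cut-leaf: 564 × 1/4 = 141
  purple-stemmed potato-leaf: 564 × 1/4 = 141
  green-stemmed cut-leaf: 564 × 1/4 = 141
  green-stemmed potato-leaf: 564 × 1/4 = 141
χ² = Σ (O − E)² / E
  purple-stemmed cut-leaf: (103 − 141)² / 141 = 10.2411
  purple-stemmed potato-leaf: (167 − 141)² / 141 = 4.7943
  green-stemmed cut-leaf: (153 − 141)² / 141 = 1.0213
  green-stemmed potato-leaf: (141 − 141)² / 141 = 0.0000
χ² = 10.2411 + 4.7943 + 1.0213 + 0.0000 = 16.0567 ≈ 16.057

16.057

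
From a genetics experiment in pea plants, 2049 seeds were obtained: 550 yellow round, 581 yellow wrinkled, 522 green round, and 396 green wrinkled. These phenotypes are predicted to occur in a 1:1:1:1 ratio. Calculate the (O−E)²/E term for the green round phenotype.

0.186

Expected counts for N = 2049 under a 1:1:1:1 ratio (total parts = 4):
  yellow round: 2049 × 1/4 = 512.25
  yellow wrinkled: 2049 × 1/4 = 512.25
  green round: 2049 × 1/4 = 512.25
  green wrinkled: 2049 × 1/4 = 512.25
Contribution of green round: (522 − 512.25)² / 512.25 = 0.1856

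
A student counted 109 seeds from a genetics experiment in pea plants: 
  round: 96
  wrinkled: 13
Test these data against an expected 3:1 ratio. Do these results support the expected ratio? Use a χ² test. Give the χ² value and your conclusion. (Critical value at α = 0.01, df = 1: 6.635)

Expected counts for N = 109 under a 3:1 ratio (total parts = 4):
  round: 109 × 3/4 = 81.75
  wrinkled: 109 × 1/4 = 27.25
χ² = Σ (O − E)² / E
  round: (96 − 81.75)² / 81.75 = 2.4839
  wrinkled: (13 − 27.25)² / 27.25 = 7.4518
χ² = 2.4839 + 7.4518 = 9.9357 ≈ 9.936
Degrees of freedom = 2 − 1 = 1; critical value at α = 0.01 is 6.635.
Since 9.936 > 6.635, we reject the null hypothesis — the data do not fit the 3:1 ratio.

9.936; not consistent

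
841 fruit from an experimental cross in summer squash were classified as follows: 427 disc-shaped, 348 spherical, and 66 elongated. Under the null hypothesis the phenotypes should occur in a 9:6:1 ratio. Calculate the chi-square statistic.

Under the 9:6:1 hypothesis (Σ ratio = 16, N = 841):
  disc-shaped: 841 × 9/16 = 473.0625
  spherical: 841 × 6/16 = 315.375
  elongated: 841 × 1/16 = 52.5625
χ² = Σ (O − E)² / E
  disc-shaped: (427 − 473.0625)² / 473.0625 = 4.4851
  spherical: (348 − 315.375)² / 315.375 = 3.3750
  elongated: (66 − 52.5625)² / 52.5625 = 3.4353
χ² = 4.4851 + 3.3750 + 3.4353 = 11.2954 ≈ 11.295

11.295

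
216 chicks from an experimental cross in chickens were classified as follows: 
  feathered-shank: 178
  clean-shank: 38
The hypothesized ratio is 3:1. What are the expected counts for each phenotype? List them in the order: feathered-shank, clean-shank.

The 3:1 ratio has 4 parts, so with N = 216 the expected counts are:
  feathered-shank: 216 × 3/4 = 162
  clean-shank: 216 × 1/4 = 54

162, 54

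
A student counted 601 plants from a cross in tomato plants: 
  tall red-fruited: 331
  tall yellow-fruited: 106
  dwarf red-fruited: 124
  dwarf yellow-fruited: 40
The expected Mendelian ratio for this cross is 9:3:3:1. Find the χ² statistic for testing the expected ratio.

1.838

Expected counts for N = 601 under a 9:3:3:1 ratio (total parts = 16):
  tall red-fruited: 601 × 9/16 = 338.0625
  tall yellow-fruited: 601 × 3/16 = 112.6875
  dwarf red-fruited: 601 × 3/16 = 112.6875
  dwarf yellow-fruited: 601 × 1/16 = 37.5625
χ² = Σ (O − E)² / E
  tall red-fruited: (331 − 338.0625)² / 338.0625 = 0.1475
  tall yellow-fruited: (106 − 112.6875)² / 112.6875 = 0.3969
  dwarf red-fruited: (124 − 112.6875)² / 112.6875 = 1.1356
  dwarf yellow-fruited: (40 − 37.5625)² / 37.5625 = 0.1582
χ² = 0.1475 + 0.3969 + 1.1356 + 0.1582 = 1.8382 ≈ 1.838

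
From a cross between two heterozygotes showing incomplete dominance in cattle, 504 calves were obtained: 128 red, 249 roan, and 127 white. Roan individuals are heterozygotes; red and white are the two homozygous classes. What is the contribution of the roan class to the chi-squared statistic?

With incomplete dominance, a heterozygote × heterozygote cross gives a 1:2:1 phenotypic ratio.
Total ratio parts = 4. Expected numbers out of 504:
  red: 504 × 1/4 = 126
  roan: 504 × 2/4 = 252
  white: 504 × 1/4 = 126
Contribution of roan: (249 − 252)² / 252 = 0.0357

0.036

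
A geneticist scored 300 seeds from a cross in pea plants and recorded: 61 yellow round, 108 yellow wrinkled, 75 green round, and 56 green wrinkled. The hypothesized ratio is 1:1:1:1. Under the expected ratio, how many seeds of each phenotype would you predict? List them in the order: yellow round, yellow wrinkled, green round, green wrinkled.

Under the 1:1:1:1 hypothesis (Σ ratio = 4, N = 300):
  yellow round: 300 × 1/4 = 75
  yellow wrinkled: 300 × 1/4 = 75
  green round: 300 × 1/4 = 75
  green wrinkled: 300 × 1/4 = 75

75, 75, 75, 75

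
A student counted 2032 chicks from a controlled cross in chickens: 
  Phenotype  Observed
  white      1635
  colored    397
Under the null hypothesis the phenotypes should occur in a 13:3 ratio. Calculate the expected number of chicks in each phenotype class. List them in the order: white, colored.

Expected counts for N = 2032 under a 13:3 ratio (total parts = 16):
  white: 2032 × 13/16 = 1651
  colored: 2032 × 3/16 = 381

1651, 381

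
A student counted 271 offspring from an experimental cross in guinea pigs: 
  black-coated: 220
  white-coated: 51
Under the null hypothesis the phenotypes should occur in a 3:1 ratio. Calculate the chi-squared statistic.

5.522

Total ratio parts = 4. Expected numbers out of 271:
  black-coated: 271 × 3/4 = 203.25
  white-coated: 271 × 1/4 = 67.75
χ² = Σ (O − E)² / E
  black-coated: (220 − 203.25)² / 203.25 = 1.3804
  white-coated: (51 − 67.75)² / 67.75 = 4.1411
χ² = 1.3804 + 4.1411 = 5.5215 ≈ 5.522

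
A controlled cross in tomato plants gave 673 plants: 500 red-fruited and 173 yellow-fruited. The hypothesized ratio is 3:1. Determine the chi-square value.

The 3:1 ratio has 4 parts, so with N = 673 the expected counts are:
  red-fruited: 673 × 3/4 = 504.75
  yellow-fruited: 673 × 1/4 = 168.25
χ² = Σ (O − E)² / E
  red-fruited: (500 − 504.75)² / 504.75 = 0.0447
  yellow-fruited: (173 − 168.25)² / 168.25 = 0.1341
χ² = 0.0447 + 0.1341 = 0.1788 ≈ 0.179

0.179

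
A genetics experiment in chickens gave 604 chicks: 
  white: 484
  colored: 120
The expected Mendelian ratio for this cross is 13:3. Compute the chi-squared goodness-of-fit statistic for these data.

0.495

Expected counts for N = 604 under a 13:3 ratio (total parts = 16):
  white: 604 × 13/16 = 490.75
  colored: 604 × 3/16 = 113.25
χ² = Σ (O − E)² / E
  white: (484 − 490.75)² / 490.75 = 0.0928
  colored: (120 − 113.25)² / 113.25 = 0.4023
χ² = 0.0928 + 0.4023 = 0.4951 ≈ 0.495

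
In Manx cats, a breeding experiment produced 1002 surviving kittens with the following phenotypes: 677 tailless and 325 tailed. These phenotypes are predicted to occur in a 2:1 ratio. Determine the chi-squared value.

0.364

Under the 2:1 hypothesis (Σ ratio = 3, N = 1002):
  tailless: 1002 × 2/3 = 668
  tailed: 1002 × 1/3 = 334
χ² = Σ (O − E)² / E
  tailless: (677 − 668)² / 668 = 0.1213
  tailed: (325 − 334)² / 334 = 0.2425
χ² = 0.1213 + 0.2425 = 0.3638 ≈ 0.364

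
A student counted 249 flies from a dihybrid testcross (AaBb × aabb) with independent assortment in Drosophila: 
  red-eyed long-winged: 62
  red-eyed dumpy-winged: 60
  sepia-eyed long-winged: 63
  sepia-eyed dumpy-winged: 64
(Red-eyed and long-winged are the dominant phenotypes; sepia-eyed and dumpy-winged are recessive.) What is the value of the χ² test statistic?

0.141

A dihybrid testcross with independent assortment gives a 1:1:1:1 ratio.
Under the 1:1:1:1 hypothesis (Σ ratio = 4, N = 249):
  red-eyed long-winged: 249 × 1/4 = 62.25
  red-eyed dumpy-winged: 249 × 1/4 = 62.25
  sepia-eyed long-winged: 249 × 1/4 = 62.25
  sepia-eyed dumpy-winged: 249 × 1/4 = 62.25
χ² = Σ (O − E)² / E
  red-eyed long-winged: (62 − 62.25)² / 62.25 = 0.0010
  red-eyed dumpy-winged: (60 − 62.25)² / 62.25 = 0.0813
  sepia-eyed long-winged: (63 − 62.25)² / 62.25 = 0.0090
  sepia-eyed dumpy-winged: (64 − 62.25)² / 62.25 = 0.0492
χ² = 0.0010 + 0.0813 + 0.0090 + 0.0492 = 0.1405 ≈ 0.141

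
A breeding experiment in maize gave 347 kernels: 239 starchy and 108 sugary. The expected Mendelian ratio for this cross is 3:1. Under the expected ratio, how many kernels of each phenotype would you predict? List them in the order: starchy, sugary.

260.25, 86.75

Total ratio parts = 4. Expected numbers out of 347:
  starchy: 347 × 3/4 = 260.25
  sugary: 347 × 1/4 = 86.75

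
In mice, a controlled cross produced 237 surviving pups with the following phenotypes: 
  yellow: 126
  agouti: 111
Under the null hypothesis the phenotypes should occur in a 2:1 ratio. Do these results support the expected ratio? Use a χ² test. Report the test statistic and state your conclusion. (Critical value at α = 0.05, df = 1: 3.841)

Expected counts for N = 237 under a 2:1 ratio (total parts = 3):
  yellow: 237 × 2/3 = 158
  agouti: 237 × 1/3 = 79
χ² = Σ (O − E)² / E
  yellow: (126 − 158)² / 158 = 6.4810
  agouti: (111 − 79)² / 79 = 12.9620
χ² = 6.4810 + 12.9620 = 19.443
Degrees of freedom = 2 − 1 = 1; critical value at α = 0.05 is 3.841.
Since 19.443 > 3.841, we reject the null hypothesis — the data do not fit the 2:1 ratio.

19.443; not consistent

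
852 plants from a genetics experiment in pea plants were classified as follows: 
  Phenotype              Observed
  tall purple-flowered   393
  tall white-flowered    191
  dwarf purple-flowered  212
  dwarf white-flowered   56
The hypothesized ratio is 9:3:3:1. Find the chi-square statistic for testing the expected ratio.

Under the 9:3:3:1 hypothesis (Σ ratio = 16, N = 852):
  tall purple-flowered: 852 × 9/16 = 479.25
  tall white-flowered: 852 × 3/16 = 159.75
  dwarf purple-flowered: 852 × 3/16 = 159.75
  dwarf white-flowered: 852 × 1/16 = 53.25
χ² = Σ (O − E)² / E
  tall purple-flowered: (393 − 479.25)² / 479.25 = 15.5223
  tall white-flowered: (191 − 159.75)² / 159.75 = 6.1131
  dwarf purple-flowered: (212 − 159.75)² / 159.75 = 17.0896
  dwarf white-flowered: (56 − 53.25)² / 53.25 = 0.1420
χ² = 15.5223 + 6.1131 + 17.0896 + 0.1420 = 38.867

38.867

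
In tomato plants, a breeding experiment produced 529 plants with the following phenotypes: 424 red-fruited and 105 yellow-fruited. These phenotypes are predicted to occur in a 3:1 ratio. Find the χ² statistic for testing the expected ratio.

7.486

Under the 3:1 hypothesis (Σ ratio = 4, N = 529):
  red-fruited: 529 × 3/4 = 396.75
  yellow-fruited: 529 × 1/4 = 132.25
χ² = Σ (O − E)² / E
  red-fruited: (424 − 396.75)² / 396.75 = 1.8716
  yellow-fruited: (105 − 132.25)² / 132.25 = 5.6148
χ² = 1.8716 + 5.6148 = 7.4864 ≈ 7.486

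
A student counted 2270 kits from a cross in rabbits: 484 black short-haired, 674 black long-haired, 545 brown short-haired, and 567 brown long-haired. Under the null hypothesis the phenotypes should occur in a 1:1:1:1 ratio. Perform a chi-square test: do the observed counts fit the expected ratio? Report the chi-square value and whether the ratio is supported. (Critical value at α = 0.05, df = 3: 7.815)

33.165; not consistent

The 1:1:1:1 ratio has 4 parts, so with N = 2270 the expected counts are:
  black short-haired: 2270 × 1/4 = 567.5
  black long-haired: 2270 × 1/4 = 567.5
  brown short-haired: 2270 × 1/4 = 567.5
  brown long-haired: 2270 × 1/4 = 567.5
χ² = Σ (O − E)² / E
  black short-haired: (484 − 567.5)² / 567.5 = 12.2859
  black long-haired: (674 − 567.5)² / 567.5 = 19.9863
  brown short-haired: (545 − 567.5)² / 567.5 = 0.8921
  brown long-haired: (567 − 567.5)² / 567.5 = 0.0004
χ² = 12.2859 + 19.9863 + 0.8921 + 0.0004 = 33.1647 ≈ 33.165
Degrees of freedom = 4 − 1 = 3; critical value at α = 0.05 is 7.815.
Since 33.165 > 7.815, we reject the null hypothesis — the data do not fit the 1:1:1:1 ratio.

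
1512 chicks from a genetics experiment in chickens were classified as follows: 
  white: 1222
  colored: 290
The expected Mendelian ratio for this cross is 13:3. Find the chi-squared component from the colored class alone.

Under the 13:3 hypothesis (Σ ratio = 16, N = 1512):
  white: 1512 × 13/16 = 1228.5
  colored: 1512 × 3/16 = 283.5
Contribution of colored: (290 − 283.5)² / 283.5 = 0.1490

0.149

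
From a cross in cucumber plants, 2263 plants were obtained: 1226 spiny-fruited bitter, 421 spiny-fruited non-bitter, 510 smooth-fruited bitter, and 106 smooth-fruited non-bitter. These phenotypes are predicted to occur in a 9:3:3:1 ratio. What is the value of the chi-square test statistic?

27.940

Expected counts for N = 2263 under a 9:3:3:1 ratio (total parts = 16):
  spiny-fruited bitter: 2263 × 9/16 = 1272.9375
  spiny-fruited non-bitter: 2263 × 3/16 = 424.3125
  smooth-fruited bitter: 2263 × 3/16 = 424.3125
  smooth-fruited non-bitter: 2263 × 1/16 = 141.4375
χ² = Σ (O − E)² / E
  spiny-fruited bitter: (1226 − 1272.9375)² / 1272.9375 = 1.7307
  spiny-fruited non-bitter: (421 − 424.3125)² / 424.3125 = 0.0259
  smooth-fruited bitter: (510 − 424.3125)² / 424.3125 = 17.3041
  smooth-fruited non-bitter: (106 − 141.4375)² / 141.4375 = 8.8789
χ² = 1.7307 + 0.0259 + 17.3041 + 8.8789 = 27.9396 ≈ 27.940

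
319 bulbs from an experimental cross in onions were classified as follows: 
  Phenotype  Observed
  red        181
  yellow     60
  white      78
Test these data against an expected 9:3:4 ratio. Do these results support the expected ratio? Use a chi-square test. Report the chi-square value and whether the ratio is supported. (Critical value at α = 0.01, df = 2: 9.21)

0.053; consistent

The 9:3:4 ratio has 16 parts, so with N = 319 the expected counts are:
  red: 319 × 9/16 = 179.4375
  yellow: 319 × 3/16 = 59.8125
  white: 319 × 4/16 = 79.75
χ² = Σ (O − E)² / E
  red: (181 − 179.4375)² / 179.4375 = 0.0136
  yellow: (60 − 59.8125)² / 59.8125 = 0.0006
  white: (78 − 79.75)² / 79.75 = 0.0384
χ² = 0.0136 + 0.0006 + 0.0384 = 0.0526 ≈ 0.053
Degrees of freedom = 3 − 1 = 2; critical value at α = 0.01 is 9.21.
Since 0.053 < 9.21, we fail to reject the null hypothesis — the data are consistent with the 9:3:4 ratio.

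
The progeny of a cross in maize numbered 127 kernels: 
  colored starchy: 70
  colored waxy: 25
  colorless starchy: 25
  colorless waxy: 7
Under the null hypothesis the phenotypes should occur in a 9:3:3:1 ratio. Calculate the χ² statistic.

The 9:3:3:1 ratio has 16 parts, so with N = 127 the expected counts are:
  colored starchy: 127 × 9/16 = 71.4375
  colored waxy: 127 × 3/16 = 23.8125
  colorless starchy: 127 × 3/16 = 23.8125
  colorless waxy: 127 × 1/16 = 7.9375
χ² = Σ (O − E)² / E
  colored starchy: (70 − 71.4375)² / 71.4375 = 0.0289
  colored waxy: (25 − 23.8125)² / 23.8125 = 0.0592
  colorless starchy: (25 − 23.8125)² / 23.8125 = 0.0592
  colorless waxy: (7 − 7.9375)² / 7.9375 = 0.1107
χ² = 0.0289 + 0.0592 + 0.0592 + 0.1107 = 0.258

0.258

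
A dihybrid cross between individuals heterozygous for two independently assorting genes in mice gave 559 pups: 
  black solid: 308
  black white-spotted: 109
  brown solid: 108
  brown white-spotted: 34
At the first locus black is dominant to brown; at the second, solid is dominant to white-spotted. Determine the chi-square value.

A dihybrid F₂ with independent assortment and complete dominance at both loci gives a 9:3:3:1 phenotypic ratio.
The 9:3:3:1 ratio has 16 parts, so with N = 559 the expected counts are:
  black solid: 559 × 9/16 = 314.4375
  black white-spotted: 559 × 3/16 = 104.8125
  brown solid: 559 × 3/16 = 104.8125
  brown white-spotted: 559 × 1/16 = 34.9375
χ² = Σ (O − E)² / E
  black solid: (308 − 314.4375)² / 314.4375 = 0.1318
  black white-spotted: (109 − 104.8125)² / 104.8125 = 0.1673
  brown solid: (108 − 104.8125)² / 104.8125 = 0.0969
  brown white-spotted: (34 − 34.9375)² / 34.9375 = 0.0252
χ² = 0.1318 + 0.1673 + 0.0969 + 0.0252 = 0.4212 ≈ 0.421

0.421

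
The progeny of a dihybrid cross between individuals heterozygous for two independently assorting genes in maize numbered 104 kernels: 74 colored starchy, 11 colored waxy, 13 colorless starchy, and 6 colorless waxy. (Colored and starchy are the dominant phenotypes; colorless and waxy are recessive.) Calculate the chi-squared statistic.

10.017

A dihybrid F₂ with independent assortment and complete dominance at both loci gives a 9:3:3:1 phenotypic ratio.
Total ratio parts = 16. Expected numbers out of 104:
  colored starchy: 104 × 9/16 = 58.5
  colored waxy: 104 × 3/16 = 19.5
  colorless starchy: 104 × 3/16 = 19.5
  colorless waxy: 104 × 1/16 = 6.5
χ² = Σ (O − E)² / E
  colored starchy: (74 − 58.5)² / 58.5 = 4.1068
  colored waxy: (11 − 19.5)² / 19.5 = 3.7051
  colorless starchy: (13 − 19.5)² / 19.5 = 2.1667
  colorless waxy: (6 − 6.5)² / 6.5 = 0.0385
χ² = 4.1068 + 3.7051 + 2.1667 + 0.0385 = 10.0171 ≈ 10.017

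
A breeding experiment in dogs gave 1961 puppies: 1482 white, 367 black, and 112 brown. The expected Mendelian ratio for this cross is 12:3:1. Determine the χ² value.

0.998

Under the 12:3:1 hypothesis (Σ ratio = 16, N = 1961):
  white: 1961 × 12/16 = 1470.75
  black: 1961 × 3/16 = 367.6875
  brown: 1961 × 1/16 = 122.5625
χ² = Σ (O − E)² / E
  white: (1482 − 1470.75)² / 1470.75 = 0.0861
  black: (367 − 367.6875)² / 367.6875 = 0.0013
  brown: (112 − 122.5625)² / 122.5625 = 0.9103
χ² = 0.0861 + 0.0013 + 0.9103 = 0.9977 ≈ 0.998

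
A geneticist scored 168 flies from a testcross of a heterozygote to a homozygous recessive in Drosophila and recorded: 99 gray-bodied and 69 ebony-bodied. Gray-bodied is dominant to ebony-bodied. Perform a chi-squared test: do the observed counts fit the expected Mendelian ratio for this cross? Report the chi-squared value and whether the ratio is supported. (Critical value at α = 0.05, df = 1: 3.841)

5.357; not consistent

A testcross of a heterozygote (Aa × aa) gives a 1:1 phenotypic ratio.
Expected counts for N = 168 under a 1:1 ratio (total parts = 2):
  gray-bodied: 168 × 1/2 = 84
  ebony-bodied: 168 × 1/2 = 84
χ² = Σ (O − E)² / E
  gray-bodied: (99 − 84)² / 84 = 2.6786
  ebony-bodied: (69 − 84)² / 84 = 2.6786
χ² = 2.6786 + 2.6786 = 5.3572 ≈ 5.357
Degrees of freedom = 2 − 1 = 1; critical value at α = 0.05 is 3.841.
Since 5.357 > 3.841, we reject the null hypothesis — the data do not fit the 1:1 ratio.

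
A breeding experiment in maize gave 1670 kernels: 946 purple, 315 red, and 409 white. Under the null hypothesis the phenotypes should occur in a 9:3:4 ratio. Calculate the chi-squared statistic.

0.231

Expected counts for N = 1670 under a 9:3:4 ratio (total parts = 16):
  purple: 1670 × 9/16 = 939.375
  red: 1670 × 3/16 = 313.125
  white: 1670 × 4/16 = 417.5
χ² = Σ (O − E)² / E
  purple: (946 − 939.375)² / 939.375 = 0.0467
  red: (315 − 313.125)² / 313.125 = 0.0112
  white: (409 − 417.5)² / 417.5 = 0.1731
χ² = 0.0467 + 0.0112 + 0.1731 = 0.231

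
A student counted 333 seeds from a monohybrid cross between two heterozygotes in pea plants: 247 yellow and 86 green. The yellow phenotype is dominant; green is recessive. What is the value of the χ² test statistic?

0.121

For a monohybrid cross between heterozygotes with complete dominance, the expected phenotypic ratio is 3:1.
Expected counts for N = 333 under a 3:1 ratio (total parts = 4):
  yellow: 333 × 3/4 = 249.75
  green: 333 × 1/4 = 83.25
χ² = Σ (O − E)² / E
  yellow: (247 − 249.75)² / 249.75 = 0.0303
  green: (86 − 83.25)² / 83.25 = 0.0908
χ² = 0.0303 + 0.0908 = 0.1211 ≈ 0.121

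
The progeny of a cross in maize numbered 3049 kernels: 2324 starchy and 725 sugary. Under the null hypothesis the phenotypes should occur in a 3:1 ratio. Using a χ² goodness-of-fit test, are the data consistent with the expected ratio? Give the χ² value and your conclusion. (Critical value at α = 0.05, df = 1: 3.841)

Under the 3:1 hypothesis (Σ ratio = 4, N = 3049):
  starchy: 3049 × 3/4 = 2286.75
  sugary: 3049 × 1/4 = 762.25
χ² = Σ (O − E)² / E
  starchy: (2324 − 2286.75)² / 2286.75 = 0.6068
  sugary: (725 − 762.25)² / 762.25 = 1.8204
χ² = 0.6068 + 1.8204 = 2.4272 ≈ 2.427
Degrees of freedom = 2 − 1 = 1; critical value at α = 0.05 is 3.841.
Since 2.427 < 3.841, we fail to reject the null hypothesis — the data are consistent with the 3:1 ratio.

2.427; consistent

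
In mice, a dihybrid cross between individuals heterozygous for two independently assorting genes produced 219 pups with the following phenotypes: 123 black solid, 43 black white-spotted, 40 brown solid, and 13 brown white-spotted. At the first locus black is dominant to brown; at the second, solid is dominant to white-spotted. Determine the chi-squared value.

A dihybrid F₂ with independent assortment and complete dominance at both loci gives a 9:3:3:1 phenotypic ratio.
Total ratio parts = 16. Expected numbers out of 219:
  black solid: 219 × 9/16 = 123.1875
  black white-spotted: 219 × 3/16 = 41.0625
  brown solid: 219 × 3/16 = 41.0625
  brown white-spotted: 219 × 1/16 = 13.6875
χ² = Σ (O − E)² / E
  black solid: (123 − 123.1875)² / 123.1875 = 0.0003
  black white-spotted: (43 − 41.0625)² / 41.0625 = 0.0914
  brown solid: (40 − 41.0625)² / 41.0625 = 0.0275
  brown white-spotted: (13 − 13.6875)² / 13.6875 = 0.0345
χ² = 0.0003 + 0.0914 + 0.0275 + 0.0345 = 0.1537 ≈ 0.154

0.154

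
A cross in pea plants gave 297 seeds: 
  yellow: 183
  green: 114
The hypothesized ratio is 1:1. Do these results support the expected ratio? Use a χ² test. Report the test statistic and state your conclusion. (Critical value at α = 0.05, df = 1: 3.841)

Total ratio parts = 2. Expected numbers out of 297:
  yellow: 297 × 1/2 = 148.5
  green: 297 × 1/2 = 148.5
χ² = Σ (O − E)² / E
  yellow: (183 − 148.5)² / 148.5 = 8.0152
  green: (114 − 148.5)² / 148.5 = 8.0152
χ² = 8.0152 + 8.0152 = 16.0304 ≈ 16.030
Degrees of freedom = 2 − 1 = 1; critical value at α = 0.05 is 3.841.
Since 16.030 > 3.841, we reject the null hypothesis — the data do not fit the 1:1 ratio.

16.030; not consistent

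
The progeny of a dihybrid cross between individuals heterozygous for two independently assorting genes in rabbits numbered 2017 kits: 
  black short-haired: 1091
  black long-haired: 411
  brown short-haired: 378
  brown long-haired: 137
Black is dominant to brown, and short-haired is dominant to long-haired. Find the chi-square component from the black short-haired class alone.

A dihybrid F₂ with independent assortment and complete dominance at both loci gives a 9:3:3:1 phenotypic ratio.
Under the 9:3:3:1 hypothesis (Σ ratio = 16, N = 2017):
  black short-haired: 2017 × 9/16 = 1134.5625
  black long-haired: 2017 × 3/16 = 378.1875
  brown short-haired: 2017 × 3/16 = 378.1875
  brown long-haired: 2017 × 1/16 = 126.0625
Contribution of black short-haired: (1091 − 1134.5625)² / 1134.5625 = 1.6726

1.673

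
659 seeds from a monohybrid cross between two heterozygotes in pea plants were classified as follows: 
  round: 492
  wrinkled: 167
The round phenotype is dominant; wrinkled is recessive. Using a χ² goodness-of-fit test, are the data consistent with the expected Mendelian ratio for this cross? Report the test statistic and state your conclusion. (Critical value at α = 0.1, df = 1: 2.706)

For a monohybrid cross between heterozygotes with complete dominance, the expected phenotypic ratio is 3:1.
Total ratio parts = 4. Expected numbers out of 659:
  round: 659 × 3/4 = 494.25
  wrinkled: 659 × 1/4 = 164.75
χ² = Σ (O − E)² / E
  round: (492 − 494.25)² / 494.25 = 0.0102
  wrinkled: (167 − 164.75)² / 164.75 = 0.0307
χ² = 0.0102 + 0.0307 = 0.0409 ≈ 0.041
Degrees of freedom = 2 − 1 = 1; critical value at α = 0.1 is 2.706.
Since 0.041 < 2.706, we fail to reject the null hypothesis — the data are consistent with the 3:1 ratio.

0.041; consistent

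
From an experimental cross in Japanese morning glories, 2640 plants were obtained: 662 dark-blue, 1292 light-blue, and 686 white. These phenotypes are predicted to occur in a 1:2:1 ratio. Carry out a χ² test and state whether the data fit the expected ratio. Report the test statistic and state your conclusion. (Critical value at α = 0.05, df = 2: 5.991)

1.624; consistent

The 1:2:1 ratio has 4 parts, so with N = 2640 the expected counts are:
  dark-blue: 2640 × 1/4 = 660
  light-blue: 2640 × 2/4 = 1320
  white: 2640 × 1/4 = 660
χ² = Σ (O − E)² / E
  dark-blue: (662 − 660)² / 660 = 0.0061
  light-blue: (1292 − 1320)² / 1320 = 0.5939
  white: (686 − 660)² / 660 = 1.0242
χ² = 0.0061 + 0.5939 + 1.0242 = 1.6242 ≈ 1.624
Degrees of freedom = 3 − 1 = 2; critical value at α = 0.05 is 5.991.
Since 1.624 < 5.991, we fail to reject the null hypothesis — the data are consistent with the 1:2:1 ratio.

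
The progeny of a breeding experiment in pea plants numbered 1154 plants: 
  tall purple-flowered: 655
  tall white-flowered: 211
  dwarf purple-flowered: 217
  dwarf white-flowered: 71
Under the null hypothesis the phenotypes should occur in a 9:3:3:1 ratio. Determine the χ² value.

Under the 9:3:3:1 hypothesis (Σ ratio = 16, N = 1154):
  tall purple-flowered: 1154 × 9/16 = 649.125
  tall white-flowered: 1154 × 3/16 = 216.375
  dwarf purple-flowered: 1154 × 3/16 = 216.375
  dwarf white-flowered: 1154 × 1/16 = 72.125
χ² = Σ (O − E)² / E
  tall purple-flowered: (655 − 649.125)² / 649.125 = 0.0532
  tall white-flowered: (211 − 216.375)² / 216.375 = 0.1335
  dwarf purple-flowered: (217 − 216.375)² / 216.375 = 0.0018
  dwarf white-flowered: (71 − 72.125)² / 72.125 = 0.0175
χ² = 0.0532 + 0.1335 + 0.0018 + 0.0175 = 0.206

0.206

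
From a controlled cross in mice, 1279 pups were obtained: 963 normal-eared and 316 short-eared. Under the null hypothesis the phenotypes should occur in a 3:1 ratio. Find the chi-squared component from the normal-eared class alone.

Expected counts for N = 1279 under a 3:1 ratio (total parts = 4):
  normal-eared: 1279 × 3/4 = 959.25
  short-eared: 1279 × 1/4 = 319.75
Contribution of normal-eared: (963 − 959.25)² / 959.25 = 0.0147

0.015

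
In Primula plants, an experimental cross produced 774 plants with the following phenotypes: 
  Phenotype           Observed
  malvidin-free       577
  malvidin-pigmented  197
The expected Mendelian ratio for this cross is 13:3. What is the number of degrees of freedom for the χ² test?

A goodness-of-fit test with 2 phenotype classes has df = 2 − 1 = 1.

1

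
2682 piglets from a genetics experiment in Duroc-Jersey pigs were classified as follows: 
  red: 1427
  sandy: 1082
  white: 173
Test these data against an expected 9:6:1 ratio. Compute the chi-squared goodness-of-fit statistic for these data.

Total ratio parts = 16. Expected numbers out of 2682:
  red: 2682 × 9/16 = 1508.625
  sandy: 2682 × 6/16 = 1005.75
  white: 2682 × 1/16 = 167.625
χ² = Σ (O − E)² / E
  red: (1427 − 1508.625)² / 1508.625 = 4.4164
  sandy: (1082 − 1005.75)² / 1005.75 = 5.7808
  white: (173 − 167.625)² / 167.625 = 0.1724
χ² = 4.4164 + 5.7808 + 0.1724 = 10.3696 ≈ 10.370

10.370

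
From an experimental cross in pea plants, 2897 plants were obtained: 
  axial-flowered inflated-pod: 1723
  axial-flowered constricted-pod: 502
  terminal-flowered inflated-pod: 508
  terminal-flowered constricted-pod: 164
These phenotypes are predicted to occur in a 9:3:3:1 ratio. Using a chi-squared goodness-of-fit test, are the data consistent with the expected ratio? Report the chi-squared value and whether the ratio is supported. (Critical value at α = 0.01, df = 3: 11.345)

Total ratio parts = 16. Expected numbers out of 2897:
  axial-flowered inflated-pod: 2897 × 9/16 = 1629.5625
  axial-flowered constricted-pod: 2897 × 3/16 = 543.1875
  terminal-flowered inflated-pod: 2897 × 3/16 = 543.1875
  terminal-flowered constricted-pod: 2897 × 1/16 = 181.0625
χ² = Σ (O − E)² / E
  axial-flowered inflated-pod: (1723 − 1629.5625)² / 1629.5625 = 5.3576
  axial-flowered constricted-pod: (502 − 543.1875)² / 543.1875 = 3.1231
  terminal-flowered inflated-pod: (508 − 543.1875)² / 543.1875 = 2.2794
  terminal-flowered constricted-pod: (164 − 181.0625)² / 181.0625 = 1.6079
χ² = 5.3576 + 3.1231 + 2.2794 + 1.6079 = 12.368
Degrees of freedom = 4 − 1 = 3; critical value at α = 0.01 is 11.345.
Since 12.368 > 11.345, we reject the null hypothesis — the data do not fit the 9:3:3:1 ratio.

12.368; not consistent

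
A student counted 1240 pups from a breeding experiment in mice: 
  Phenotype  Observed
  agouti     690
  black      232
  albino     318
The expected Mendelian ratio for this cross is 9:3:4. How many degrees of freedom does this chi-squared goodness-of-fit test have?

2

A goodness-of-fit test with 3 phenotype classes has df = 3 − 1 = 2.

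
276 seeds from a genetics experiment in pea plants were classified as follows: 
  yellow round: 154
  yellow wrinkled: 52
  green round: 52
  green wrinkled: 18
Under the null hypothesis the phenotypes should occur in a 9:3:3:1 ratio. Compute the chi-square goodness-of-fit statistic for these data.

Expected counts for N = 276 under a 9:3:3:1 ratio (total parts = 16):
  yellow round: 276 × 9/16 = 155.25
  yellow wrinkled: 276 × 3/16 = 51.75
  green round: 276 × 3/16 = 51.75
  green wrinkled: 276 × 1/16 = 17.25
χ² = Σ (O − E)² / E
  yellow round: (154 − 155.25)² / 155.25 = 0.0101
  yellow wrinkled: (52 − 51.75)² / 51.75 = 0.0012
  green round: (52 − 51.75)² / 51.75 = 0.0012
  green wrinkled: (18 − 17.25)² / 17.25 = 0.0326
χ² = 0.0101 + 0.0012 + 0.0012 + 0.0326 = 0.0451 ≈ 0.045

0.045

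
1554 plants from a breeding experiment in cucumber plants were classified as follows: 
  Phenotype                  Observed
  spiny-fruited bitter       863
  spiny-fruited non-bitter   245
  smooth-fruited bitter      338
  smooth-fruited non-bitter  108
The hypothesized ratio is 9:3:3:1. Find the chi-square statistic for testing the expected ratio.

16.201

The 9:3:3:1 ratio has 16 parts, so with N = 1554 the expected counts are:
  spiny-fruited bitter: 1554 × 9/16 = 874.125
  spiny-fruited non-bitter: 1554 × 3/16 = 291.375
  smooth-fruited bitter: 1554 × 3/16 = 291.375
  smooth-fruited non-bitter: 1554 × 1/16 = 97.125
χ² = Σ (O − E)² / E
  spiny-fruited bitter: (863 − 874.125)² / 874.125 = 0.1416
  spiny-fruited non-bitter: (245 − 291.375)² / 291.375 = 7.3810
  smooth-fruited bitter: (338 − 291.375)² / 291.375 = 7.4608
  smooth-fruited non-bitter: (108 − 97.125)² / 97.125 = 1.2177
χ² = 0.1416 + 7.3810 + 7.4608 + 1.2177 = 16.2011 ≈ 16.201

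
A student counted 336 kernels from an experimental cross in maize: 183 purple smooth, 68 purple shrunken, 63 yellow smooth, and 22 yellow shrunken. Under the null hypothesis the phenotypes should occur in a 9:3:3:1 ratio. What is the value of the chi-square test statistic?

Total ratio parts = 16. Expected numbers out of 336:
  purple smooth: 336 × 9/16 = 189
  purple shrunken: 336 × 3/16 = 63
  yellow smooth: 336 × 3/16 = 63
  yellow shrunken: 336 × 1/16 = 21
χ² = Σ (O − E)² / E
  purple smooth: (183 − 189)² / 189 = 0.1905
  purple shrunken: (68 − 63)² / 63 = 0.3968
  yellow smooth: (63 − 63)² / 63 = 0.0000
  yellow shrunken: (22 − 21)² / 21 = 0.0476
χ² = 0.1905 + 0.3968 + 0.0000 + 0.0476 = 0.6349 ≈ 0.635

0.635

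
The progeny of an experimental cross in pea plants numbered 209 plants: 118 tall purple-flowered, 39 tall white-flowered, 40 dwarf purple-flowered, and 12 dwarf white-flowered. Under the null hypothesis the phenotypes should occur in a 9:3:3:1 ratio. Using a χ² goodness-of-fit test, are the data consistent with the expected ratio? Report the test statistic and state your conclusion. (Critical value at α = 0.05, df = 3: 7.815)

0.106; consistent

The 9:3:3:1 ratio has 16 parts, so with N = 209 the expected counts are:
  tall purple-flowered: 209 × 9/16 = 117.5625
  tall white-flowered: 209 × 3/16 = 39.1875
  dwarf purple-flowered: 209 × 3/16 = 39.1875
  dwarf white-flowered: 209 × 1/16 = 13.0625
χ² = Σ (O − E)² / E
  tall purple-flowered: (118 − 117.5625)² / 117.5625 = 0.0016
  tall white-flowered: (39 − 39.1875)² / 39.1875 = 0.0009
  dwarf purple-flowered: (40 − 39.1875)² / 39.1875 = 0.0168
  dwarf white-flowered: (12 − 13.0625)² / 13.0625 = 0.0864
χ² = 0.0016 + 0.0009 + 0.0168 + 0.0864 = 0.1057 ≈ 0.106
Degrees of freedom = 4 − 1 = 3; critical value at α = 0.05 is 7.815.
Since 0.106 < 7.815, we fail to reject the null hypothesis — the data are consistent with the 9:3:3:1 ratio.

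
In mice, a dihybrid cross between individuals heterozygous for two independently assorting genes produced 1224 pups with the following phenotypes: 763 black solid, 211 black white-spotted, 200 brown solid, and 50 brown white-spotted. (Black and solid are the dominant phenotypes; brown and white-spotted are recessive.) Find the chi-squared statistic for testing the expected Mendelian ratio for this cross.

22.524

A dihybrid F₂ with independent assortment and complete dominance at both loci gives a 9:3:3:1 phenotypic ratio.
Under the 9:3:3:1 hypothesis (Σ ratio = 16, N = 1224):
  black solid: 1224 × 9/16 = 688.5
  black white-spotted: 1224 × 3/16 = 229.5
  brown solid: 1224 × 3/16 = 229.5
  brown white-spotted: 1224 × 1/16 = 76.5
χ² = Σ (O − E)² / E
  black solid: (763 − 688.5)² / 688.5 = 8.0614
  black white-spotted: (211 − 229.5)² / 229.5 = 1.4913
  brown solid: (200 − 229.5)² / 229.5 = 3.7919
  brown white-spotted: (50 − 76.5)² / 76.5 = 9.1797
χ² = 8.0614 + 1.4913 + 3.7919 + 9.1797 = 22.5243 ≈ 22.524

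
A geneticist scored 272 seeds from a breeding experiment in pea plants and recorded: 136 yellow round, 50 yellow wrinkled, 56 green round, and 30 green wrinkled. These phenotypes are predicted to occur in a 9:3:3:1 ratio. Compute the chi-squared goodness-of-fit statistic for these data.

Expected counts for N = 272 under a 9:3:3:1 ratio (total parts = 16):
  yellow round: 272 × 9/16 = 153
  yellow wrinkled: 272 × 3/16 = 51
  green round: 272 × 3/16 = 51
  green wrinkled: 272 × 1/16 = 17
χ² = Σ (O − E)² / E
  yellow round: (136 − 153)² / 153 = 1.8889
  yellow wrinkled: (50 − 51)² / 51 = 0.0196
  green round: (56 − 51)² / 51 = 0.4902
  green wrinkled: (30 − 17)² / 17 = 9.9412
χ² = 1.8889 + 0.0196 + 0.4902 + 9.9412 = 12.3399 ≈ 12.340

12.340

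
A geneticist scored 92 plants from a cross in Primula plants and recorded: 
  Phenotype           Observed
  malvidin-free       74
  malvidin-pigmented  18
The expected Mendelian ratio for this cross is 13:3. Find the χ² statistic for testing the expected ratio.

The 13:3 ratio has 16 parts, so with N = 92 the expected counts are:
  malvidin-free: 92 × 13/16 = 74.75
  malvidin-pigmented: 92 × 3/16 = 17.25
χ² = Σ (O − E)² / E
  malvidin-free: (74 − 74.75)² / 74.75 = 0.0075
  malvidin-pigmented: (18 − 17.25)² / 17.25 = 0.0326
χ² = 0.0075 + 0.0326 = 0.0401 ≈ 0.040

0.040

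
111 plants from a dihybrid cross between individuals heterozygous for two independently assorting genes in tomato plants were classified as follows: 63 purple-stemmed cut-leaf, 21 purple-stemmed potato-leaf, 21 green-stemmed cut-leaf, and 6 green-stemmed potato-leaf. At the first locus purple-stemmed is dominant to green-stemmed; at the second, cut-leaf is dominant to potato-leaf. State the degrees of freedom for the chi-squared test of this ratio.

3

A dihybrid F₂ with independent assortment and complete dominance at both loci gives a 9:3:3:1 phenotypic ratio.
A goodness-of-fit test with 4 phenotype classes has df = 4 − 1 = 3.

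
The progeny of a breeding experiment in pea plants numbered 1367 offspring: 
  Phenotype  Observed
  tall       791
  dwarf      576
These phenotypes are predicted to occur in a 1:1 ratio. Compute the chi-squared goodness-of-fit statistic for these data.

33.815

The 1:1 ratio has 2 parts, so with N = 1367 the expected counts are:
  tall: 1367 × 1/2 = 683.5
  dwarf: 1367 × 1/2 = 683.5
χ² = Σ (O − E)² / E
  tall: (791 − 683.5)² / 683.5 = 16.9075
  dwarf: (576 − 683.5)² / 683.5 = 16.9075
χ² = 16.9075 + 16.9075 = 33.815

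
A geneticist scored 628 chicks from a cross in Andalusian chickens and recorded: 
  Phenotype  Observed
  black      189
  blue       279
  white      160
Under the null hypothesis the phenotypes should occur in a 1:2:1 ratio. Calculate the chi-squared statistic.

10.481

The 1:2:1 ratio has 4 parts, so with N = 628 the expected counts are:
  black: 628 × 1/4 = 157
  blue: 628 × 2/4 = 314
  white: 628 × 1/4 = 157
χ² = Σ (O − E)² / E
  black: (189 − 157)² / 157 = 6.5223
  blue: (279 − 314)² / 314 = 3.9013
  white: (160 − 157)² / 157 = 0.0573
χ² = 6.5223 + 3.9013 + 0.0573 = 10.4809 ≈ 10.481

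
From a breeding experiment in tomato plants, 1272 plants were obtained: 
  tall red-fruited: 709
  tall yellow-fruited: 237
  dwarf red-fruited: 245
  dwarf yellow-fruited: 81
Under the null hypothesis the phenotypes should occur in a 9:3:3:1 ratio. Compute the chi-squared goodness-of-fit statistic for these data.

Under the 9:3:3:1 hypothesis (Σ ratio = 16, N = 1272):
  tall red-fruited: 1272 × 9/16 = 715.5
  tall yellow-fruited: 1272 × 3/16 = 238.5
  dwarf red-fruited: 1272 × 3/16 = 238.5
  dwarf yellow-fruited: 1272 × 1/16 = 79.5
χ² = Σ (O − E)² / E
  tall red-fruited: (709 − 715.5)² / 715.5 = 0.0590
  tall yellow-fruited: (237 − 238.5)² / 238.5 = 0.0094
  dwarf red-fruited: (245 − 238.5)² / 238.5 = 0.1771
  dwarf yellow-fruited: (81 − 79.5)² / 79.5 = 0.0283
χ² = 0.0590 + 0.0094 + 0.1771 + 0.0283 = 0.2738 ≈ 0.274

0.274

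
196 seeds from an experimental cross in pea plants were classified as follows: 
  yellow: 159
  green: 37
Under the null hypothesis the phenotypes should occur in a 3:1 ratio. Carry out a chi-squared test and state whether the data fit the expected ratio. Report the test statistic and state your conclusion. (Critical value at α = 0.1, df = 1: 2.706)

Under the 3:1 hypothesis (Σ ratio = 4, N = 196):
  yellow: 196 × 3/4 = 147
  green: 196 × 1/4 = 49
χ² = Σ (O − E)² / E
  yellow: (159 − 147)² / 147 = 0.9796
  green: (37 − 49)² / 49 = 2.9388
χ² = 0.9796 + 2.9388 = 3.9184 ≈ 3.918
Degrees of freedom = 2 − 1 = 1; critical value at α = 0.1 is 2.706.
Since 3.918 > 2.706, we reject the null hypothesis — the data do not fit the 3:1 ratio.

3.918; not consistent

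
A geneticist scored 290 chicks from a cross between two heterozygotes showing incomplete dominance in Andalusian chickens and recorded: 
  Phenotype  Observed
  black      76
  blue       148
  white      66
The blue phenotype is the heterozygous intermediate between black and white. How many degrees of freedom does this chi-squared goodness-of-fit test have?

With incomplete dominance, a heterozygote × heterozygote cross gives a 1:2:1 phenotypic ratio.
A goodness-of-fit test with 3 phenotype classes has df = 3 − 1 = 2.

2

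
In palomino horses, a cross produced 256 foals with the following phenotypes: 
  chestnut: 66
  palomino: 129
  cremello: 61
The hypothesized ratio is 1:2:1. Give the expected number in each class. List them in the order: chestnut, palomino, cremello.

Under the 1:2:1 hypothesis (Σ ratio = 4, N = 256):
  chestnut: 256 × 1/4 = 64
  palomino: 256 × 2/4 = 128
  cremello: 256 × 1/4 = 64

64, 128, 64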